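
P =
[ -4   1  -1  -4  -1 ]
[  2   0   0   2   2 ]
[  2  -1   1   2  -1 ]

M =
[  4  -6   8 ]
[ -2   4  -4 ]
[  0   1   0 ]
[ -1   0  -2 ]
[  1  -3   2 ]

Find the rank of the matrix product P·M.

2

First compute PM:
[[-15,  30, -30],
 [  8, -18,  16],
 [  7, -12,  14]]
Now row reduce the product.
R2 ← R2 + (8/15)·R1: [0, -2, 0]
R3 ← R3 + (7/15)·R1: [0, 2, 0]
R3 ← R3 + R2: [0, 0, 0]
2 nonzero rows, so rank(PM) = 2.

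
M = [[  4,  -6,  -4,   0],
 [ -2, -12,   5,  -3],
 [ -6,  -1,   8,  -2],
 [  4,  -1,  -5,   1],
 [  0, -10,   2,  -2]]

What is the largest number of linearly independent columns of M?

2

Row reduce to echelon form.
R2 ← R2 + (1/2)·R1: [0, -15, 3, -3]
R3 ← R3 + (3/2)·R1: [0, -10, 2, -2]
R4 ← R4 − R1: [0, 5, -1, 1]
R3 ← R3 − (2/3)·R2: [0, 0, 0, 0]
R4 ← R4 + (1/3)·R2: [0, 0, 0, 0]
R5 ← R5 − (2/3)·R2: [0, 0, 0, 0]
Echelon form has 2 nonzero rows, so rank(M) = 2.
The rank gives the maximum number of linearly independent columns: 2.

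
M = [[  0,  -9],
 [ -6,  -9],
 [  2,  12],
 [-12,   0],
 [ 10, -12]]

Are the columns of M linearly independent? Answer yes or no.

Row reduce M to echelon form.
Swap R1 ↔ R2
R3 ← R3 + (1/3)·R1: [0, 9]
R4 ← R4 − (2)·R1: [0, 18]
R5 ← R5 + (5/3)·R1: [0, -27]
R3 ← R3 + R2: [0, 0]
R4 ← R4 + (2)·R2: [0, 0]
R5 ← R5 − (3)·R2: [0, 0]
2 pivots among 2 columns.
Every column is a pivot column, so the columns are linearly independent.

yes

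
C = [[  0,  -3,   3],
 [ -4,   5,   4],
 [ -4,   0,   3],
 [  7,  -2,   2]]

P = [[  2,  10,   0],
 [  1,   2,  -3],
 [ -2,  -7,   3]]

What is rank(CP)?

First compute CP:
[[ -9, -27,  18],
 [-11, -58,  -3],
 [-14, -61,   9],
 [  8,  52,  12]]
Now row reduce the product.
R2 ← R2 − (11/9)·R1: [0, -25, -25]
R3 ← R3 − (14/9)·R1: [0, -19, -19]
R4 ← R4 + (8/9)·R1: [0, 28, 28]
R3 ← R3 − (19/25)·R2: [0, 0, 0]
R4 ← R4 + (28/25)·R2: [0, 0, 0]
2 nonzero rows, so rank(CP) = 2.

2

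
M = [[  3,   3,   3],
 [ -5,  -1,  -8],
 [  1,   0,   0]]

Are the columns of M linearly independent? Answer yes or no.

Row reduce M to echelon form.
R2 ← R2 + (5/3)·R1: [0, 4, -3]
R3 ← R3 − (1/3)·R1: [0, -1, -1]
R3 ← R3 + (1/4)·R2: [0, 0, -7/4]
3 pivots among 3 columns.
Every column is a pivot column, so the columns are linearly independent.

yes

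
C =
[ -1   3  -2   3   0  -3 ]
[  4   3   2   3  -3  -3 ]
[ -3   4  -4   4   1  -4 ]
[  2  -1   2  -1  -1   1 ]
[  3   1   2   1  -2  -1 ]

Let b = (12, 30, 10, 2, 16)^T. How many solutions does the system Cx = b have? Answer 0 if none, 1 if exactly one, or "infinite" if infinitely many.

infinite

Row reduce the augmented matrix [C | b].
R2 ← R2 + (4)·R1: [0, 15, -6, 15, -3, -15, 78]
R3 ← R3 − (3)·R1: [0, -5, 2, -5, 1, 5, -26]
R4 ← R4 + (2)·R1: [0, 5, -2, 5, -1, -5, 26]
R5 ← R5 + (3)·R1: [0, 10, -4, 10, -2, -10, 52]
R3 ← R3 + (1/3)·R2: [0, 0, 0, 0, 0, 0, 0]
R4 ← R4 − (1/3)·R2: [0, 0, 0, 0, 0, 0, 0]
R5 ← R5 − (2/3)·R2: [0, 0, 0, 0, 0, 0, 0]
The echelon form has 2 nonzero rows, and every pivot lies in the first 6 columns, so rank(C) = rank([C|b]) = 2.
The system is consistent.
rank = 2 < 6 unknowns, so there are infinitely many solutions.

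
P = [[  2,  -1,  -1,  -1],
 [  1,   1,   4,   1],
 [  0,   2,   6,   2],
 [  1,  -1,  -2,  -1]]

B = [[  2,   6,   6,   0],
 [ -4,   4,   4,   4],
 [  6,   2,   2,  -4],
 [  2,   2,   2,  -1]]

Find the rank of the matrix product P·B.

2

First compute PB:
[[  0,   4,   4,   1],
 [ 24,  20,  20, -13],
 [ 32,  24,  24, -18],
 [ -8,  -4,  -4,   5]]
Now row reduce the product.
Swap R1 ↔ R2
R3 ← R3 − (4/3)·R1: [0, -8/3, -8/3, -2/3]
R4 ← R4 + (1/3)·R1: [0, 8/3, 8/3, 2/3]
R3 ← R3 + (2/3)·R2: [0, 0, 0, 0]
R4 ← R4 − (2/3)·R2: [0, 0, 0, 0]
2 nonzero rows, so rank(PB) = 2.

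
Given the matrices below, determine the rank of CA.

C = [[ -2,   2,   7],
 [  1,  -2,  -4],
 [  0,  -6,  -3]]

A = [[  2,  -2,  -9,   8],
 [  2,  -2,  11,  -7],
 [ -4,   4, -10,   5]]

2

First compute CA:
[[-28,  28, -30,   5],
 [ 14, -14,   9,   2],
 [  0,   0, -36,  27]]
Now row reduce the product.
R2 ← R2 + (1/2)·R1: [0, 0, -6, 9/2]
R3 ← R3 − (6)·R2: [0, 0, 0, 0]
2 nonzero rows, so rank(CA) = 2.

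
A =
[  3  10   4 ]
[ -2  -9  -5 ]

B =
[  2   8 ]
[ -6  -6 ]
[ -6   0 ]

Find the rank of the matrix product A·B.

First compute AB:
[[-78, -36],
 [ 80,  38]]
Now row reduce the product.
R2 ← R2 + (40/39)·R1: [0, 14/13]
2 nonzero rows, so rank(AB) = 2.

2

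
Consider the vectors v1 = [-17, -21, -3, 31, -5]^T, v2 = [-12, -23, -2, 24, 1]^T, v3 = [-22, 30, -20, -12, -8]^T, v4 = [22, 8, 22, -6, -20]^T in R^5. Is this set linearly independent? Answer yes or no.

yes

Form the matrix with these vectors as rows and row reduce.
R2 ← R2 − (12/17)·R1: [0, -139/17, 2/17, 36/17, 77/17]
R3 ← R3 − (22/17)·R1: [0, 972/17, -274/17, -886/17, -26/17]
R4 ← R4 + (22/17)·R1: [0, -326/17, 308/17, 580/17, -450/17]
R3 ← R3 + (972/139)·R2: [0, 0, -2126/139, -5186/139, 4190/139]
R4 ← R4 − (326/139)·R2: [0, 0, 2480/139, 4052/139, -5156/139]
R4 ← R4 + (1240/1063)·R3: [0, 0, 0, -15276/1063, -2052/1063]
4 nonzero rows, so the 4 vectors span a space of dimension 4.
Since 4 = 4, the vectors are linearly independent.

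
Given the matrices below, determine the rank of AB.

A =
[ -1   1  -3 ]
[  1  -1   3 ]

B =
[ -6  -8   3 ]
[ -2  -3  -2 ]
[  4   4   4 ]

First compute AB:
[[ -8,  -7, -17],
 [  8,   7,  17]]
Now row reduce the product.
R2 ← R2 + R1: [0, 0, 0]
1 nonzero row, so rank(AB) = 1.

1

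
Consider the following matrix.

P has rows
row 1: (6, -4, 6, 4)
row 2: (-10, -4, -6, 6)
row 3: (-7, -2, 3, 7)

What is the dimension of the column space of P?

3

Row reduce to echelon form.
R2 ← R2 + (5/3)·R1: [0, -32/3, 4, 38/3]
R3 ← R3 + (7/6)·R1: [0, -20/3, 10, 35/3]
R3 ← R3 − (5/8)·R2: [0, 0, 15/2, 15/4]
Echelon form has 3 nonzero rows, so rank(P) = 3.
The column space has dimension equal to the rank: 3.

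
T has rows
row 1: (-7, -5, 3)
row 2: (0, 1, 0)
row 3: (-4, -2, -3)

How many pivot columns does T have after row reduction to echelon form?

Row reduce to echelon form.
R3 ← R3 − (4/7)·R1: [0, 6/7, -33/7]
R3 ← R3 − (6/7)·R2: [0, 0, -33/7]
Echelon form has 3 nonzero rows, so rank(T) = 3.
Each nonzero row contributes one pivot column: 3 pivot columns.

3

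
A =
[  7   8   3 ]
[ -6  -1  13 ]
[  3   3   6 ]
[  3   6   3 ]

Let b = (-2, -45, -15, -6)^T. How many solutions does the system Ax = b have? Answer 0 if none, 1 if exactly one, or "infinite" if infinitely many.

1

Row reduce the augmented matrix [A | b].
R2 ← R2 + (6/7)·R1: [0, 41/7, 109/7, -327/7]
R3 ← R3 − (3/7)·R1: [0, -3/7, 33/7, -99/7]
R4 ← R4 − (3/7)·R1: [0, 18/7, 12/7, -36/7]
R3 ← R3 + (3/41)·R2: [0, 0, 240/41, -720/41]
R4 ← R4 − (18/41)·R2: [0, 0, -210/41, 630/41]
R4 ← R4 + (7/8)·R3: [0, 0, 0, 0]
The echelon form has 3 nonzero rows, and every pivot lies in the first 3 columns, so rank(A) = rank([A|b]) = 3.
The system is consistent.
rank = 3 = number of unknowns, so the solution is unique.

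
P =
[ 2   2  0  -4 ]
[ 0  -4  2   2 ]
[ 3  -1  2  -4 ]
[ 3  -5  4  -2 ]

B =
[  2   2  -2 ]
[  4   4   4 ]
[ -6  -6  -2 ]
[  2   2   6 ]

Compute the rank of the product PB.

First compute PB:
[[  4,   4, -20],
 [-24, -24,  -8],
 [-18, -18, -38],
 [-42, -42, -46]]
Now row reduce the product.
R2 ← R2 + (6)·R1: [0, 0, -128]
R3 ← R3 + (9/2)·R1: [0, 0, -128]
R4 ← R4 + (21/2)·R1: [0, 0, -256]
R3 ← R3 − R2: [0, 0, 0]
R4 ← R4 − (2)·R2: [0, 0, 0]
2 nonzero rows, so rank(PB) = 2.

2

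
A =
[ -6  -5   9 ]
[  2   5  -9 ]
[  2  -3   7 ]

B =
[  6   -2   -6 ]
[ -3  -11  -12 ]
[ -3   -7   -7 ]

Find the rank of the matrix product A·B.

First compute AB:
[[-48,   4,  33],
 [ 24,   4,  -9],
 [  0, -20, -25]]
Now row reduce the product.
R2 ← R2 + (1/2)·R1: [0, 6, 15/2]
R3 ← R3 + (10/3)·R2: [0, 0, 0]
2 nonzero rows, so rank(AB) = 2.

2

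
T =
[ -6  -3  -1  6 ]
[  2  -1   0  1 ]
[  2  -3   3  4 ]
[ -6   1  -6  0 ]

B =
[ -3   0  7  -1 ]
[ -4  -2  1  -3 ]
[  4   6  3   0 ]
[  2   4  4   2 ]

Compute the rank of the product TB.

First compute TB:
[[ 38,  24, -24,  27],
 [  0,   6,  17,   3],
 [ 26,  40,  36,  15],
 [-10, -38, -59,   3]]
Now row reduce the product.
R3 ← R3 − (13/19)·R1: [0, 448/19, 996/19, -66/19]
R4 ← R4 + (5/19)·R1: [0, -602/19, -1241/19, 192/19]
R3 ← R3 − (224/57)·R2: [0, 0, -820/57, -290/19]
R4 ← R4 + (301/57)·R2: [0, 0, 1394/57, 493/19]
R4 ← R4 + (17/10)·R3: [0, 0, 0, 0]
3 nonzero rows, so rank(TB) = 3.

3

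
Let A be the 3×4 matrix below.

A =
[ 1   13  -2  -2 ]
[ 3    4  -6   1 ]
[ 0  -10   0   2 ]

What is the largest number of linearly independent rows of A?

Row reduce to echelon form.
R2 ← R2 − (3)·R1: [0, -35, 0, 7]
R3 ← R3 − (2/7)·R2: [0, 0, 0, 0]
Echelon form has 2 nonzero rows, so rank(A) = 2.
The rank gives the maximum number of linearly independent rows: 2.

2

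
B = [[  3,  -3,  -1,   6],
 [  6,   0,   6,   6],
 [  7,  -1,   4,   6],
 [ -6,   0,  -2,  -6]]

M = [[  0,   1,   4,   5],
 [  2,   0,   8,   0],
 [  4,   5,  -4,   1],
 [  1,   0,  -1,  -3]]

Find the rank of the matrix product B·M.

3

First compute BM:
[[ -4,  -2, -14,  -4],
 [ 30,  36,  -6,  18],
 [ 20,  27,  -2,  21],
 [-14, -16, -10, -14]]
Now row reduce the product.
R2 ← R2 + (15/2)·R1: [0, 21, -111, -12]
R3 ← R3 + (5)·R1: [0, 17, -72, 1]
R4 ← R4 − (7/2)·R1: [0, -9, 39, 0]
R3 ← R3 − (17/21)·R2: [0, 0, 125/7, 75/7]
R4 ← R4 + (3/7)·R2: [0, 0, -60/7, -36/7]
R4 ← R4 + (12/25)·R3: [0, 0, 0, 0]
3 nonzero rows, so rank(BM) = 3.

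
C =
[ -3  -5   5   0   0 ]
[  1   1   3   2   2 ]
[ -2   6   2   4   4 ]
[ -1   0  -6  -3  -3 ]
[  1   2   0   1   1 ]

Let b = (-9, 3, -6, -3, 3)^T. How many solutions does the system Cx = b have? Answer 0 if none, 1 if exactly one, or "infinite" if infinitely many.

infinite

Row reduce the augmented matrix [C | b].
R2 ← R2 + (1/3)·R1: [0, -2/3, 14/3, 2, 2, 0]
R3 ← R3 − (2/3)·R1: [0, 28/3, -4/3, 4, 4, 0]
R4 ← R4 − (1/3)·R1: [0, 5/3, -23/3, -3, -3, 0]
R5 ← R5 + (1/3)·R1: [0, 1/3, 5/3, 1, 1, 0]
R3 ← R3 + (14)·R2: [0, 0, 64, 32, 32, 0]
R4 ← R4 + (5/2)·R2: [0, 0, 4, 2, 2, 0]
R5 ← R5 + (1/2)·R2: [0, 0, 4, 2, 2, 0]
R4 ← R4 − (1/16)·R3: [0, 0, 0, 0, 0, 0]
R5 ← R5 − (1/16)·R3: [0, 0, 0, 0, 0, 0]
The echelon form has 3 nonzero rows, and every pivot lies in the first 5 columns, so rank(C) = rank([C|b]) = 3.
The system is consistent.
rank = 3 < 5 unknowns, so there are infinitely many solutions.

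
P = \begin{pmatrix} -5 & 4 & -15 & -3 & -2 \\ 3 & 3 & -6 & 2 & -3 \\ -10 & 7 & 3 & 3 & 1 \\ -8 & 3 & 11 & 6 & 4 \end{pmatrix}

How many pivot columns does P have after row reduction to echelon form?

4

Row reduce to echelon form.
R2 ← R2 + (3/5)·R1: [0, 27/5, -15, 1/5, -21/5]
R3 ← R3 − (2)·R1: [0, -1, 33, 9, 5]
R4 ← R4 − (8/5)·R1: [0, -17/5, 35, 54/5, 36/5]
R3 ← R3 + (5/27)·R2: [0, 0, 272/9, 244/27, 38/9]
R4 ← R4 + (17/27)·R2: [0, 0, 230/9, 295/27, 41/9]
R4 ← R4 − (115/136)·R3: [0, 0, 0, 335/102, 67/68]
Echelon form has 4 nonzero rows, so rank(P) = 4.
Each nonzero row contributes one pivot column: 4 pivot columns.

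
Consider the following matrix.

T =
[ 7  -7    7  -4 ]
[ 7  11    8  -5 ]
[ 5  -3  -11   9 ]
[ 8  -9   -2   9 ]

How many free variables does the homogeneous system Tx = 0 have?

Row reduce to echelon form.
R2 ← R2 − R1: [0, 18, 1, -1]
R3 ← R3 − (5/7)·R1: [0, 2, -16, 83/7]
R4 ← R4 − (8/7)·R1: [0, -1, -10, 95/7]
R3 ← R3 − (1/9)·R2: [0, 0, -145/9, 754/63]
R4 ← R4 + (1/18)·R2: [0, 0, -179/18, 1703/126]
R4 ← R4 − (179/290)·R3: [0, 0, 0, 429/70]
4 nonzero rows, so rank(T) = 4.
T has 4 columns; by rank–nullity, nullity = 4 − 4 = 0.

0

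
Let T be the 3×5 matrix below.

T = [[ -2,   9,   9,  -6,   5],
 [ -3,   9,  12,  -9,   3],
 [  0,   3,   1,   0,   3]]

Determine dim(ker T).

Row reduce to echelon form.
R2 ← R2 − (3/2)·R1: [0, -9/2, -3/2, 0, -9/2]
R3 ← R3 + (2/3)·R2: [0, 0, 0, 0, 0]
2 nonzero rows, so rank(T) = 2.
T has 5 columns; by rank–nullity, nullity = 5 − 2 = 3.

3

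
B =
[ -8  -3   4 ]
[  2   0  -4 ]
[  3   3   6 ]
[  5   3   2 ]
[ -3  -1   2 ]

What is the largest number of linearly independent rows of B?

Row reduce to echelon form.
R2 ← R2 + (1/4)·R1: [0, -3/4, -3]
R3 ← R3 + (3/8)·R1: [0, 15/8, 15/2]
R4 ← R4 + (5/8)·R1: [0, 9/8, 9/2]
R5 ← R5 − (3/8)·R1: [0, 1/8, 1/2]
R3 ← R3 + (5/2)·R2: [0, 0, 0]
R4 ← R4 + (3/2)·R2: [0, 0, 0]
R5 ← R5 + (1/6)·R2: [0, 0, 0]
Echelon form has 2 nonzero rows, so rank(B) = 2.
The rank gives the maximum number of linearly independent rows: 2.

2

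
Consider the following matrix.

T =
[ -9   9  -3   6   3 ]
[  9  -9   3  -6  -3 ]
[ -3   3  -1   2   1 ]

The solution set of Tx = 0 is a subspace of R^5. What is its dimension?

Row reduce to echelon form.
R2 ← R2 + R1: [0, 0, 0, 0, 0]
R3 ← R3 − (1/3)·R1: [0, 0, 0, 0, 0]
1 nonzero row, so rank(T) = 1.
T has 5 columns; by rank–nullity, nullity = 5 − 1 = 4.

4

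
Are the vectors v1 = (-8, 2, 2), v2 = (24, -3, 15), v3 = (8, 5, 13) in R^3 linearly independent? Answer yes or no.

Form the matrix with these vectors as rows and row reduce.
R2 ← R2 + (3)·R1: [0, 3, 21]
R3 ← R3 + R1: [0, 7, 15]
R3 ← R3 − (7/3)·R2: [0, 0, -34]
3 nonzero rows, so the 3 vectors span a space of dimension 3.
Since 3 = 3, the vectors are linearly independent.

yes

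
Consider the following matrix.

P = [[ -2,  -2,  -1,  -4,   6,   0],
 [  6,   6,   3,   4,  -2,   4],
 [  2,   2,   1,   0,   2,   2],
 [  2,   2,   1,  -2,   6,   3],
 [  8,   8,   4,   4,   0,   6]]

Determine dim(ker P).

4

Row reduce to echelon form.
R2 ← R2 + (3)·R1: [0, 0, 0, -8, 16, 4]
R3 ← R3 + R1: [0, 0, 0, -4, 8, 2]
R4 ← R4 + R1: [0, 0, 0, -6, 12, 3]
R5 ← R5 + (4)·R1: [0, 0, 0, -12, 24, 6]
R3 ← R3 − (1/2)·R2: [0, 0, 0, 0, 0, 0]
R4 ← R4 − (3/4)·R2: [0, 0, 0, 0, 0, 0]
R5 ← R5 − (3/2)·R2: [0, 0, 0, 0, 0, 0]
2 nonzero rows, so rank(P) = 2.
P has 6 columns; by rank–nullity, nullity = 6 − 2 = 4.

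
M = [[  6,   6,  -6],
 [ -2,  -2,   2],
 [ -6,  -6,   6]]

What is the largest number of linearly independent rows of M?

Row reduce to echelon form.
R2 ← R2 + (1/3)·R1: [0, 0, 0]
R3 ← R3 + R1: [0, 0, 0]
Echelon form has 1 nonzero row, so rank(M) = 1.
The rank gives the maximum number of linearly independent rows: 1.

1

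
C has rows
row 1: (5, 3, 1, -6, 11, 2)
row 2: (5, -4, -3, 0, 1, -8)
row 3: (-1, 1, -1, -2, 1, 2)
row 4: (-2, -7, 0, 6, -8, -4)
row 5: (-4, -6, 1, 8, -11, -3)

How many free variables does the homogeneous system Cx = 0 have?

Row reduce to echelon form.
R2 ← R2 − R1: [0, -7, -4, 6, -10, -10]
R3 ← R3 + (1/5)·R1: [0, 8/5, -4/5, -16/5, 16/5, 12/5]
R4 ← R4 + (2/5)·R1: [0, -29/5, 2/5, 18/5, -18/5, -16/5]
R5 ← R5 + (4/5)·R1: [0, -18/5, 9/5, 16/5, -11/5, -7/5]
R3 ← R3 + (8/35)·R2: [0, 0, -12/7, -64/35, 32/35, 4/35]
R4 ← R4 − (29/35)·R2: [0, 0, 26/7, -48/35, 164/35, 178/35]
R5 ← R5 − (18/35)·R2: [0, 0, 27/7, 4/35, 103/35, 131/35]
R4 ← R4 + (13/6)·R3: [0, 0, 0, -16/3, 20/3, 16/3]
R5 ← R5 + (9/4)·R3: [0, 0, 0, -4, 5, 4]
R5 ← R5 − (3/4)·R4: [0, 0, 0, 0, 0, 0]
4 nonzero rows, so rank(C) = 4.
C has 6 columns; by rank–nullity, nullity = 6 − 4 = 2.

2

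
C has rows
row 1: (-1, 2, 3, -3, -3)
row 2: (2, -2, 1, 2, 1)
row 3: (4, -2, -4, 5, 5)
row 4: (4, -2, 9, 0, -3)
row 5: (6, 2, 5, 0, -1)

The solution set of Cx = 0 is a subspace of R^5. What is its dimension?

2

Row reduce to echelon form.
R2 ← R2 + (2)·R1: [0, 2, 7, -4, -5]
R3 ← R3 + (4)·R1: [0, 6, 8, -7, -7]
R4 ← R4 + (4)·R1: [0, 6, 21, -12, -15]
R5 ← R5 + (6)·R1: [0, 14, 23, -18, -19]
R3 ← R3 − (3)·R2: [0, 0, -13, 5, 8]
R4 ← R4 − (3)·R2: [0, 0, 0, 0, 0]
R5 ← R5 − (7)·R2: [0, 0, -26, 10, 16]
R5 ← R5 − (2)·R3: [0, 0, 0, 0, 0]
3 nonzero rows, so rank(C) = 3.
C has 5 columns; by rank–nullity, nullity = 5 − 3 = 2.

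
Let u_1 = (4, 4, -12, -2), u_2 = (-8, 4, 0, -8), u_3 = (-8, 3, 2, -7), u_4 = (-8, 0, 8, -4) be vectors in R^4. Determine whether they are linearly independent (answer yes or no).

Form the matrix with these vectors as rows and row reduce.
R2 ← R2 + (2)·R1: [0, 12, -24, -12]
R3 ← R3 + (2)·R1: [0, 11, -22, -11]
R4 ← R4 + (2)·R1: [0, 8, -16, -8]
R3 ← R3 − (11/12)·R2: [0, 0, 0, 0]
R4 ← R4 − (2/3)·R2: [0, 0, 0, 0]
2 nonzero rows, so the 4 vectors span a space of dimension 2.
Since 2 < 4, the vectors are linearly dependent.

no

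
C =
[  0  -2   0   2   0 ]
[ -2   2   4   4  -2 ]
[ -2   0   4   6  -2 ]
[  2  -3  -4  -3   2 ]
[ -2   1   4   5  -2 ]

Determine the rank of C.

2

Row reduce to echelon form.
Swap R1 ↔ R2
R3 ← R3 − R1: [0, -2, 0, 2, 0]
R4 ← R4 + R1: [0, -1, 0, 1, 0]
R5 ← R5 − R1: [0, -1, 0, 1, 0]
R3 ← R3 − R2: [0, 0, 0, 0, 0]
R4 ← R4 − (1/2)·R2: [0, 0, 0, 0, 0]
R5 ← R5 − (1/2)·R2: [0, 0, 0, 0, 0]
Echelon form has 2 nonzero rows, so rank(C) = 2.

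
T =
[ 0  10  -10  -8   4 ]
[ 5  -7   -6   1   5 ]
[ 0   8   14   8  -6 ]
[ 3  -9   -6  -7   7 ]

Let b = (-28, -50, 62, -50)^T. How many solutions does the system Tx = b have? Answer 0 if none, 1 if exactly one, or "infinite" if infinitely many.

infinite

Row reduce the augmented matrix [T | b].
Swap R1 ↔ R2
R4 ← R4 − (3/5)·R1: [0, -24/5, -12/5, -38/5, 4, -20]
R3 ← R3 − (4/5)·R2: [0, 0, 22, 72/5, -46/5, 422/5]
R4 ← R4 + (12/25)·R2: [0, 0, -36/5, -286/25, 148/25, -836/25]
R4 ← R4 + (18/55)·R3: [0, 0, 0, -74/11, 32/11, -64/11]
The echelon form has 4 nonzero rows, and every pivot lies in the first 5 columns, so rank(T) = rank([T|b]) = 4.
The system is consistent.
rank = 4 < 5 unknowns, so there are infinitely many solutions.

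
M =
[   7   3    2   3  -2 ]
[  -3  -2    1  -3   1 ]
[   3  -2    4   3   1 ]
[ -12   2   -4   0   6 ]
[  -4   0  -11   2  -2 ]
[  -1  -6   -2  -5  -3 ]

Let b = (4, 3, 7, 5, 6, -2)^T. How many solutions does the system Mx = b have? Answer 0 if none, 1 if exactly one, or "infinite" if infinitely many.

0

Row reduce the augmented matrix [M | b].
R2 ← R2 + (3/7)·R1: [0, -5/7, 13/7, -12/7, 1/7, 33/7]
R3 ← R3 − (3/7)·R1: [0, -23/7, 22/7, 12/7, 13/7, 37/7]
R4 ← R4 + (12/7)·R1: [0, 50/7, -4/7, 36/7, 18/7, 83/7]
R5 ← R5 + (4/7)·R1: [0, 12/7, -69/7, 26/7, -22/7, 58/7]
R6 ← R6 + (1/7)·R1: [0, -39/7, -12/7, -32/7, -23/7, -10/7]
R3 ← R3 − (23/5)·R2: [0, 0, -27/5, 48/5, 6/5, -82/5]
R4 ← R4 + (10)·R2: [0, 0, 18, -12, 4, 59]
R5 ← R5 + (12/5)·R2: [0, 0, -27/5, -2/5, -14/5, 98/5]
R6 ← R6 − (39/5)·R2: [0, 0, -81/5, 44/5, -22/5, -191/5]
R4 ← R4 + (10/3)·R3: [0, 0, 0, 20, 8, 13/3]
R5 ← R5 − R3: [0, 0, 0, -10, -4, 36]
R6 ← R6 − (3)·R3: [0, 0, 0, -20, -8, 11]
R5 ← R5 + (1/2)·R4: [0, 0, 0, 0, 0, 229/6]
R6 ← R6 + R4: [0, 0, 0, 0, 0, 46/3]
R6 ← R6 − (92/229)·R5: [0, 0, 0, 0, 0, 0]
The echelon form has 5 nonzero rows; the last pivot sits in the augmented column, so rank(M) = 4 but rank([M|b]) = 5.
Since the ranks differ, the system is inconsistent.
It has no solutions.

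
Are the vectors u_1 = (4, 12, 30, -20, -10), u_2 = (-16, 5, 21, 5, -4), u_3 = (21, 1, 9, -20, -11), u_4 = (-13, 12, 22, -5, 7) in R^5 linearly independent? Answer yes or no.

Form the matrix with these vectors as rows and row reduce.
R2 ← R2 + (4)·R1: [0, 53, 141, -75, -44]
R3 ← R3 − (21/4)·R1: [0, -62, -297/2, 85, 83/2]
R4 ← R4 + (13/4)·R1: [0, 51, 239/2, -70, -51/2]
R3 ← R3 + (62/53)·R2: [0, 0, 1743/106, -145/53, -1057/106]
R4 ← R4 − (51/53)·R2: [0, 0, -1715/106, 115/53, 1785/106]
R4 ← R4 + (245/249)·R3: [0, 0, 0, -130/249, 1750/249]
4 nonzero rows, so the 4 vectors span a space of dimension 4.
Since 4 = 4, the vectors are linearly independent.

yes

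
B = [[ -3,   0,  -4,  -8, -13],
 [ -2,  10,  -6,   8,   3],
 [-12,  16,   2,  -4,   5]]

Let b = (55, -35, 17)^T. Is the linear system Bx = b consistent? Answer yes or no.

Row reduce the augmented matrix [B | b].
R2 ← R2 − (2/3)·R1: [0, 10, -10/3, 40/3, 35/3, -215/3]
R3 ← R3 − (4)·R1: [0, 16, 18, 28, 57, -203]
R3 ← R3 − (8/5)·R2: [0, 0, 70/3, 20/3, 115/3, -265/3]
The echelon form has 3 nonzero rows, and every pivot lies in the first 5 columns, so rank(B) = rank([B|b]) = 3.
The system is consistent.

yes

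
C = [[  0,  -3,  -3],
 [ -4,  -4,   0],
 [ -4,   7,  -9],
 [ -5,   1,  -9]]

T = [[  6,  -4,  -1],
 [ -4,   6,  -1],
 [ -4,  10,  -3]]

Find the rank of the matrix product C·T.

First compute CT:
[[ 24, -48,  12],
 [ -8,  -8,   8],
 [-16, -32,  24],
 [  2, -64,  31]]
Now row reduce the product.
R2 ← R2 + (1/3)·R1: [0, -24, 12]
R3 ← R3 + (2/3)·R1: [0, -64, 32]
R4 ← R4 − (1/12)·R1: [0, -60, 30]
R3 ← R3 − (8/3)·R2: [0, 0, 0]
R4 ← R4 − (5/2)·R2: [0, 0, 0]
2 nonzero rows, so rank(CT) = 2.

2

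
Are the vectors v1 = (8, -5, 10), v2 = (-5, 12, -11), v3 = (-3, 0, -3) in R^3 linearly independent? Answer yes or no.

Form the matrix with these vectors as rows and row reduce.
R2 ← R2 + (5/8)·R1: [0, 71/8, -19/4]
R3 ← R3 + (3/8)·R1: [0, -15/8, 3/4]
R3 ← R3 + (15/71)·R2: [0, 0, -18/71]
3 nonzero rows, so the 3 vectors span a space of dimension 3.
Since 3 = 3, the vectors are linearly independent.

yes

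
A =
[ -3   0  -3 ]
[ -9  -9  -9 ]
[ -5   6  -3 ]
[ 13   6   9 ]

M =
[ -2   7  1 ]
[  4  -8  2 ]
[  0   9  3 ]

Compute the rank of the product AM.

First compute AM:
[[  6, -48, -12],
 [-18, -72, -54],
 [ 34, -110,  -2],
 [ -2, 124,  52]]
Now row reduce the product.
R2 ← R2 + (3)·R1: [0, -216, -90]
R3 ← R3 − (17/3)·R1: [0, 162, 66]
R4 ← R4 + (1/3)·R1: [0, 108, 48]
R3 ← R3 + (3/4)·R2: [0, 0, -3/2]
R4 ← R4 + (1/2)·R2: [0, 0, 3]
R4 ← R4 + (2)·R3: [0, 0, 0]
3 nonzero rows, so rank(AM) = 3.

3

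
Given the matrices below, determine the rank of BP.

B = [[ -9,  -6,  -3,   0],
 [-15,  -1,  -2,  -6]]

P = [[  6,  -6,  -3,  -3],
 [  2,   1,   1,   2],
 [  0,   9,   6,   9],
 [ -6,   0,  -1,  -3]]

2

First compute BP:
[[-66,  21,   3, -12],
 [-56,  71,  38,  43]]
Now row reduce the product.
R2 ← R2 − (28/33)·R1: [0, 585/11, 390/11, 585/11]
2 nonzero rows, so rank(BP) = 2.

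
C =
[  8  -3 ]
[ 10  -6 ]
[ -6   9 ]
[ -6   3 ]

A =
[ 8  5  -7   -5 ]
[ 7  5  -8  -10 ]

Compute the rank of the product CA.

First compute CA:
[[ 43,  25, -32, -10],
 [ 38,  20, -22,  10],
 [ 15,  15, -30, -60],
 [-27, -15,  18,   0]]
Now row reduce the product.
R2 ← R2 − (38/43)·R1: [0, -90/43, 270/43, 810/43]
R3 ← R3 − (15/43)·R1: [0, 270/43, -810/43, -2430/43]
R4 ← R4 + (27/43)·R1: [0, 30/43, -90/43, -270/43]
R3 ← R3 + (3)·R2: [0, 0, 0, 0]
R4 ← R4 + (1/3)·R2: [0, 0, 0, 0]
2 nonzero rows, so rank(CA) = 2.

2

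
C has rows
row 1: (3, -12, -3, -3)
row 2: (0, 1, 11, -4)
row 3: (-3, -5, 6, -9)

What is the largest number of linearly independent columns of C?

3

Row reduce to echelon form.
R3 ← R3 + R1: [0, -17, 3, -12]
R3 ← R3 + (17)·R2: [0, 0, 190, -80]
Echelon form has 3 nonzero rows, so rank(C) = 3.
The rank gives the maximum number of linearly independent columns: 3.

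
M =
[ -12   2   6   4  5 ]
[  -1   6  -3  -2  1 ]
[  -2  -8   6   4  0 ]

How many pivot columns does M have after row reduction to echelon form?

Row reduce to echelon form.
R2 ← R2 − (1/12)·R1: [0, 35/6, -7/2, -7/3, 7/12]
R3 ← R3 − (1/6)·R1: [0, -25/3, 5, 10/3, -5/6]
R3 ← R3 + (10/7)·R2: [0, 0, 0, 0, 0]
Echelon form has 2 nonzero rows, so rank(M) = 2.
Each nonzero row contributes one pivot column: 2 pivot columns.

2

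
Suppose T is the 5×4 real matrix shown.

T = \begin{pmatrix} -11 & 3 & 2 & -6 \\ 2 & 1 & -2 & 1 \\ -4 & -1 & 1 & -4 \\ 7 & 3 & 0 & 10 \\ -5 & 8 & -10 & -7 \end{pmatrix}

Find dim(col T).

Row reduce to echelon form.
R2 ← R2 + (2/11)·R1: [0, 17/11, -18/11, -1/11]
R3 ← R3 − (4/11)·R1: [0, -23/11, 3/11, -20/11]
R4 ← R4 + (7/11)·R1: [0, 54/11, 14/11, 68/11]
R5 ← R5 − (5/11)·R1: [0, 73/11, -120/11, -47/11]
R3 ← R3 + (23/17)·R2: [0, 0, -33/17, -33/17]
R4 ← R4 − (54/17)·R2: [0, 0, 110/17, 110/17]
R5 ← R5 − (73/17)·R2: [0, 0, -66/17, -66/17]
R4 ← R4 + (10/3)·R3: [0, 0, 0, 0]
R5 ← R5 − (2)·R3: [0, 0, 0, 0]
Echelon form has 3 nonzero rows, so rank(T) = 3.
The column space has dimension equal to the rank: 3.

3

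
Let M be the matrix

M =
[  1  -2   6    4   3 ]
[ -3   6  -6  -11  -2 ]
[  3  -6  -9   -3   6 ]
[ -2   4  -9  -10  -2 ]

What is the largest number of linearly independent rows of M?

3

Row reduce to echelon form.
R2 ← R2 + (3)·R1: [0, 0, 12, 1, 7]
R3 ← R3 − (3)·R1: [0, 0, -27, -15, -3]
R4 ← R4 + (2)·R1: [0, 0, 3, -2, 4]
R3 ← R3 + (9/4)·R2: [0, 0, 0, -51/4, 51/4]
R4 ← R4 − (1/4)·R2: [0, 0, 0, -9/4, 9/4]
R4 ← R4 − (3/17)·R3: [0, 0, 0, 0, 0]
Echelon form has 3 nonzero rows, so rank(M) = 3.
The rank gives the maximum number of linearly independent rows: 3.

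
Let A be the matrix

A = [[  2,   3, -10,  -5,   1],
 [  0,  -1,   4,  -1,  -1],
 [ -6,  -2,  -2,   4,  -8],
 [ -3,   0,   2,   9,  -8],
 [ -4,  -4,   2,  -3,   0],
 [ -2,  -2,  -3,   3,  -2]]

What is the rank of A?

Row reduce to echelon form.
R3 ← R3 + (3)·R1: [0, 7, -32, -11, -5]
R4 ← R4 + (3/2)·R1: [0, 9/2, -13, 3/2, -13/2]
R5 ← R5 + (2)·R1: [0, 2, -18, -13, 2]
R6 ← R6 + R1: [0, 1, -13, -2, -1]
R3 ← R3 + (7)·R2: [0, 0, -4, -18, -12]
R4 ← R4 + (9/2)·R2: [0, 0, 5, -3, -11]
R5 ← R5 + (2)·R2: [0, 0, -10, -15, 0]
R6 ← R6 + R2: [0, 0, -9, -3, -2]
R4 ← R4 + (5/4)·R3: [0, 0, 0, -51/2, -26]
R5 ← R5 − (5/2)·R3: [0, 0, 0, 30, 30]
R6 ← R6 − (9/4)·R3: [0, 0, 0, 75/2, 25]
R5 ← R5 + (20/17)·R4: [0, 0, 0, 0, -10/17]
R6 ← R6 + (25/17)·R4: [0, 0, 0, 0, -225/17]
R6 ← R6 − (45/2)·R5: [0, 0, 0, 0, 0]
Echelon form has 5 nonzero rows, so rank(A) = 5.

5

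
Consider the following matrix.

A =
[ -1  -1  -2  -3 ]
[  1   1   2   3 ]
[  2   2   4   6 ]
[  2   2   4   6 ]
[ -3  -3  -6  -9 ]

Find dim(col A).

1

Row reduce to echelon form.
R2 ← R2 + R1: [0, 0, 0, 0]
R3 ← R3 + (2)·R1: [0, 0, 0, 0]
R4 ← R4 + (2)·R1: [0, 0, 0, 0]
R5 ← R5 − (3)·R1: [0, 0, 0, 0]
Echelon form has 1 nonzero row, so rank(A) = 1.
The column space has dimension equal to the rank: 1.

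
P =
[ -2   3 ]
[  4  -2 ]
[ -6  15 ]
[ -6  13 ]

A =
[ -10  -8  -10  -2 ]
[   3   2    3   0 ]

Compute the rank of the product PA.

First compute PA:
[[ 29,  22,  29,   4],
 [-46, -36, -46,  -8],
 [105,  78, 105,  12],
 [ 99,  74,  99,  12]]
Now row reduce the product.
R2 ← R2 + (46/29)·R1: [0, -32/29, 0, -48/29]
R3 ← R3 − (105/29)·R1: [0, -48/29, 0, -72/29]
R4 ← R4 − (99/29)·R1: [0, -32/29, 0, -48/29]
R3 ← R3 − (3/2)·R2: [0, 0, 0, 0]
R4 ← R4 − R2: [0, 0, 0, 0]
2 nonzero rows, so rank(PA) = 2.

2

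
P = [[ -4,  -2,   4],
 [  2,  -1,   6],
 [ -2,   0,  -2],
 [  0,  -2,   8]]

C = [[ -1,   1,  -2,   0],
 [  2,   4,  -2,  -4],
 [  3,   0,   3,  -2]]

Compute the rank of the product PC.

2

First compute PC:
[[ 12, -12,  24,   0],
 [ 14,  -2,  16,  -8],
 [ -4,  -2,  -2,   4],
 [ 20,  -8,  28,  -8]]
Now row reduce the product.
R2 ← R2 − (7/6)·R1: [0, 12, -12, -8]
R3 ← R3 + (1/3)·R1: [0, -6, 6, 4]
R4 ← R4 − (5/3)·R1: [0, 12, -12, -8]
R3 ← R3 + (1/2)·R2: [0, 0, 0, 0]
R4 ← R4 − R2: [0, 0, 0, 0]
2 nonzero rows, so rank(PC) = 2.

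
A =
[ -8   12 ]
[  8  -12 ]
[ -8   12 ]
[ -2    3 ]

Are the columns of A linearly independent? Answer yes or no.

no

Row reduce A to echelon form.
R2 ← R2 + R1: [0, 0]
R3 ← R3 − R1: [0, 0]
R4 ← R4 − (1/4)·R1: [0, 0]
1 pivot among 2 columns.
Only 1 < 2 pivot columns, so the columns are linearly dependent.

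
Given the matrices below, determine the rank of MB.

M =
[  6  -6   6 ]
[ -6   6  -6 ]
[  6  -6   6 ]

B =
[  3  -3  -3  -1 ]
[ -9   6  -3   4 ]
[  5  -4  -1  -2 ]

First compute MB:
[[102, -78,  -6, -42],
 [-102,  78,   6,  42],
 [102, -78,  -6, -42]]
Now row reduce the product.
R2 ← R2 + R1: [0, 0, 0, 0]
R3 ← R3 − R1: [0, 0, 0, 0]
1 nonzero row, so rank(MB) = 1.

1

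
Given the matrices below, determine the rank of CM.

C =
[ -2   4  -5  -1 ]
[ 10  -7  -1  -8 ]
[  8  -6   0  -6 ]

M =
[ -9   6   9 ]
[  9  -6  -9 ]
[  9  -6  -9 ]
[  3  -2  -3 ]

First compute CM:
[[  6,  -4,  -6],
 [-186, 124, 186],
 [-144,  96, 144]]
Now row reduce the product.
R2 ← R2 + (31)·R1: [0, 0, 0]
R3 ← R3 + (24)·R1: [0, 0, 0]
1 nonzero row, so rank(CM) = 1.

1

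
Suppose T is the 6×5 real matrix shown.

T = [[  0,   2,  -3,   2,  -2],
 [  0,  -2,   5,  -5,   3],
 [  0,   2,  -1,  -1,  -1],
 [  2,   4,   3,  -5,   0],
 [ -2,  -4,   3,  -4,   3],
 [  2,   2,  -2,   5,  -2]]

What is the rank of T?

Row reduce to echelon form.
Swap R1 ↔ R4
R5 ← R5 + R1: [0, 0, 6, -9, 3]
R6 ← R6 − R1: [0, -2, -5, 10, -2]
R3 ← R3 + R2: [0, 0, 4, -6, 2]
R4 ← R4 + R2: [0, 0, 2, -3, 1]
R6 ← R6 − R2: [0, 0, -10, 15, -5]
R4 ← R4 − (1/2)·R3: [0, 0, 0, 0, 0]
R5 ← R5 − (3/2)·R3: [0, 0, 0, 0, 0]
R6 ← R6 + (5/2)·R3: [0, 0, 0, 0, 0]
Echelon form has 3 nonzero rows, so rank(T) = 3.

3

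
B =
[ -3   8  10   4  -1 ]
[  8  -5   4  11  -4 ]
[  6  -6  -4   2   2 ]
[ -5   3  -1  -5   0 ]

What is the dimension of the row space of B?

3

Row reduce to echelon form.
R2 ← R2 + (8/3)·R1: [0, 49/3, 92/3, 65/3, -20/3]
R3 ← R3 + (2)·R1: [0, 10, 16, 10, 0]
R4 ← R4 − (5/3)·R1: [0, -31/3, -53/3, -35/3, 5/3]
R3 ← R3 − (30/49)·R2: [0, 0, -136/49, -160/49, 200/49]
R4 ← R4 + (31/49)·R2: [0, 0, 85/49, 100/49, -125/49]
R4 ← R4 + (5/8)·R3: [0, 0, 0, 0, 0]
Echelon form has 3 nonzero rows, so rank(B) = 3.
The row space has dimension equal to the rank: 3.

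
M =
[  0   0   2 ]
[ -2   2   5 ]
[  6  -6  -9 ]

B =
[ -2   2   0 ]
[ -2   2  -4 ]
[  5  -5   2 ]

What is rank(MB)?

2

First compute MB:
[[ 10, -10,   4],
 [ 25, -25,   2],
 [-45,  45,   6]]
Now row reduce the product.
R2 ← R2 − (5/2)·R1: [0, 0, -8]
R3 ← R3 + (9/2)·R1: [0, 0, 24]
R3 ← R3 + (3)·R2: [0, 0, 0]
2 nonzero rows, so rank(MB) = 2.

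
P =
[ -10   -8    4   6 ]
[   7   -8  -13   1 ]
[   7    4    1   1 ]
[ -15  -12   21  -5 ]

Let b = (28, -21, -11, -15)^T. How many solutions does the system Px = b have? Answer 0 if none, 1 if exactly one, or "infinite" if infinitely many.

1

Row reduce the augmented matrix [P | b].
R2 ← R2 + (7/10)·R1: [0, -68/5, -51/5, 26/5, -7/5]
R3 ← R3 + (7/10)·R1: [0, -8/5, 19/5, 26/5, 43/5]
R4 ← R4 − (3/2)·R1: [0, 0, 15, -14, -57]
R3 ← R3 − (2/17)·R2: [0, 0, 5, 78/17, 149/17]
R4 ← R4 − (3)·R3: [0, 0, 0, -472/17, -1416/17]
The echelon form has 4 nonzero rows, and every pivot lies in the first 4 columns, so rank(P) = rank([P|b]) = 4.
The system is consistent.
rank = 4 = number of unknowns, so the solution is unique.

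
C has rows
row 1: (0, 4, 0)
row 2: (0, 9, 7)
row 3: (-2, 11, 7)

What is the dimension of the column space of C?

Row reduce to echelon form.
Swap R1 ↔ R3
R3 ← R3 − (4/9)·R2: [0, 0, -28/9]
Echelon form has 3 nonzero rows, so rank(C) = 3.
The column space has dimension equal to the rank: 3.

3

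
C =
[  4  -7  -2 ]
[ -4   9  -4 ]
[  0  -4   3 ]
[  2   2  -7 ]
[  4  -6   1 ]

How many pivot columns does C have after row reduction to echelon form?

Row reduce to echelon form.
R2 ← R2 + R1: [0, 2, -6]
R4 ← R4 − (1/2)·R1: [0, 11/2, -6]
R5 ← R5 − R1: [0, 1, 3]
R3 ← R3 + (2)·R2: [0, 0, -9]
R4 ← R4 − (11/4)·R2: [0, 0, 21/2]
R5 ← R5 − (1/2)·R2: [0, 0, 6]
R4 ← R4 + (7/6)·R3: [0, 0, 0]
R5 ← R5 + (2/3)·R3: [0, 0, 0]
Echelon form has 3 nonzero rows, so rank(C) = 3.
Each nonzero row contributes one pivot column: 3 pivot columns.

3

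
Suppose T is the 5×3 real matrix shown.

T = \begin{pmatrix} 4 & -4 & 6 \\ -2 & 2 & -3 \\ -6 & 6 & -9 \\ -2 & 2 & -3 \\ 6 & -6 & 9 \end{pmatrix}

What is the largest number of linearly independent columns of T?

Row reduce to echelon form.
R2 ← R2 + (1/2)·R1: [0, 0, 0]
R3 ← R3 + (3/2)·R1: [0, 0, 0]
R4 ← R4 + (1/2)·R1: [0, 0, 0]
R5 ← R5 − (3/2)·R1: [0, 0, 0]
Echelon form has 1 nonzero row, so rank(T) = 1.
The rank gives the maximum number of linearly independent columns: 1.

1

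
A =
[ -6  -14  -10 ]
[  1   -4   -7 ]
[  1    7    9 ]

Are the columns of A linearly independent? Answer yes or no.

yes

Row reduce A to echelon form.
R2 ← R2 + (1/6)·R1: [0, -19/3, -26/3]
R3 ← R3 + (1/6)·R1: [0, 14/3, 22/3]
R3 ← R3 + (14/19)·R2: [0, 0, 18/19]
3 pivots among 3 columns.
Every column is a pivot column, so the columns are linearly independent.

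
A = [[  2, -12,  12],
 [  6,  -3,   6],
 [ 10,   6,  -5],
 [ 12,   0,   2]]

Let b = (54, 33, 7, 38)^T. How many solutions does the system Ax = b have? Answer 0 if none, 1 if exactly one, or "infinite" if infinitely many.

Row reduce the augmented matrix [A | b].
R2 ← R2 − (3)·R1: [0, 33, -30, -129]
R3 ← R3 − (5)·R1: [0, 66, -65, -263]
R4 ← R4 − (6)·R1: [0, 72, -70, -286]
R3 ← R3 − (2)·R2: [0, 0, -5, -5]
R4 ← R4 − (24/11)·R2: [0, 0, -50/11, -50/11]
R4 ← R4 − (10/11)·R3: [0, 0, 0, 0]
The echelon form has 3 nonzero rows, and every pivot lies in the first 3 columns, so rank(A) = rank([A|b]) = 3.
The system is consistent.
rank = 3 = number of unknowns, so the solution is unique.

1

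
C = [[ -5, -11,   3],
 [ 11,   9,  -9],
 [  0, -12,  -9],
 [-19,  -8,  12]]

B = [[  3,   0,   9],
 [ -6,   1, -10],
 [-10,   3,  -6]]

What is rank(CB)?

2

First compute CB:
[[ 21,  -2,  47],
 [ 69, -18,  63],
 [162, -39, 174],
 [-129,  28, -163]]
Now row reduce the product.
R2 ← R2 − (23/7)·R1: [0, -80/7, -640/7]
R3 ← R3 − (54/7)·R1: [0, -165/7, -1320/7]
R4 ← R4 + (43/7)·R1: [0, 110/7, 880/7]
R3 ← R3 − (33/16)·R2: [0, 0, 0]
R4 ← R4 + (11/8)·R2: [0, 0, 0]
2 nonzero rows, so rank(CB) = 2.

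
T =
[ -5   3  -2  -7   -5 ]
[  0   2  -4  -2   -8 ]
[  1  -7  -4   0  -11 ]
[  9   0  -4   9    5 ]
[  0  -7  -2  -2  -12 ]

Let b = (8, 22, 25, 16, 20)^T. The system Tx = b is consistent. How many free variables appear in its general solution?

0

Row reduce the augmented matrix [T | b].
R3 ← R3 + (1/5)·R1: [0, -32/5, -22/5, -7/5, -12, 133/5]
R4 ← R4 + (9/5)·R1: [0, 27/5, -38/5, -18/5, -4, 152/5]
R3 ← R3 + (16/5)·R2: [0, 0, -86/5, -39/5, -188/5, 97]
R4 ← R4 − (27/10)·R2: [0, 0, 16/5, 9/5, 88/5, -29]
R5 ← R5 + (7/2)·R2: [0, 0, -16, -9, -40, 97]
R4 ← R4 + (8/43)·R3: [0, 0, 0, 15/43, 456/43, -471/43]
R5 ← R5 − (40/43)·R3: [0, 0, 0, -75/43, -216/43, 291/43]
R5 ← R5 + (5)·R4: [0, 0, 0, 0, 48, -48]
The echelon form has 5 nonzero rows, and every pivot lies in the first 5 columns, so rank(T) = rank([T|b]) = 5.
The system is consistent.
Free variables = (unknowns) − (rank) = 5 − 5 = 0.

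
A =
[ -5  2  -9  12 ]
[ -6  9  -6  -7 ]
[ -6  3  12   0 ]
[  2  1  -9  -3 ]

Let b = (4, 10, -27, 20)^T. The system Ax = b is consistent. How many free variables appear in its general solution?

0

Row reduce the augmented matrix [A | b].
R2 ← R2 − (6/5)·R1: [0, 33/5, 24/5, -107/5, 26/5]
R3 ← R3 − (6/5)·R1: [0, 3/5, 114/5, -72/5, -159/5]
R4 ← R4 + (2/5)·R1: [0, 9/5, -63/5, 9/5, 108/5]
R3 ← R3 − (1/11)·R2: [0, 0, 246/11, -137/11, -355/11]
R4 ← R4 − (3/11)·R2: [0, 0, -153/11, 84/11, 222/11]
R4 ← R4 + (51/82)·R3: [0, 0, 0, -9/82, 9/82]
The echelon form has 4 nonzero rows, and every pivot lies in the first 4 columns, so rank(A) = rank([A|b]) = 4.
The system is consistent.
Free variables = (unknowns) − (rank) = 4 − 4 = 0.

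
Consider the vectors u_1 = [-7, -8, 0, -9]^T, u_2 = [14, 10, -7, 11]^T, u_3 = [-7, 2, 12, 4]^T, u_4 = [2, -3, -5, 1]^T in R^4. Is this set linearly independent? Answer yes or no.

Form the matrix with these vectors as rows and row reduce.
R2 ← R2 + (2)·R1: [0, -6, -7, -7]
R3 ← R3 − R1: [0, 10, 12, 13]
R4 ← R4 + (2/7)·R1: [0, -37/7, -5, -11/7]
R3 ← R3 + (5/3)·R2: [0, 0, 1/3, 4/3]
R4 ← R4 − (37/42)·R2: [0, 0, 7/6, 193/42]
R4 ← R4 − (7/2)·R3: [0, 0, 0, -1/14]
4 nonzero rows, so the 4 vectors span a space of dimension 4.
Since 4 = 4, the vectors are linearly independent.

yes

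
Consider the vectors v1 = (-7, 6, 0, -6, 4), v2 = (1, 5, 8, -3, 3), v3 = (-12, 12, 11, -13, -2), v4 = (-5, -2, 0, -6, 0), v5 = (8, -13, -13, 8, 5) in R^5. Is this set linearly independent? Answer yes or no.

Form the matrix with these vectors as rows and row reduce.
R2 ← R2 + (1/7)·R1: [0, 41/7, 8, -27/7, 25/7]
R3 ← R3 − (12/7)·R1: [0, 12/7, 11, -19/7, -62/7]
R4 ← R4 − (5/7)·R1: [0, -44/7, 0, -12/7, -20/7]
R5 ← R5 + (8/7)·R1: [0, -43/7, -13, 8/7, 67/7]
R3 ← R3 − (12/41)·R2: [0, 0, 355/41, -65/41, -406/41]
R4 ← R4 + (44/41)·R2: [0, 0, 352/41, -240/41, 40/41]
R5 ← R5 + (43/41)·R2: [0, 0, -189/41, -119/41, 546/41]
R4 ← R4 − (352/355)·R3: [0, 0, 0, -304/71, 3832/355]
R5 ← R5 + (189/355)·R3: [0, 0, 0, -266/71, 2856/355]
R5 ← R5 − (7/8)·R4: [0, 0, 0, 0, -7/5]
5 nonzero rows, so the 5 vectors span a space of dimension 5.
Since 5 = 5, the vectors are linearly independent.

yes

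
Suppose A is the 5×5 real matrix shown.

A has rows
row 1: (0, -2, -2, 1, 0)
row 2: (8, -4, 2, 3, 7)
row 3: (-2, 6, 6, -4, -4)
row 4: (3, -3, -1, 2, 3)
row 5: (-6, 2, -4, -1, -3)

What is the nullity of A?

Row reduce to echelon form.
Swap R1 ↔ R2
R3 ← R3 + (1/4)·R1: [0, 5, 13/2, -13/4, -9/4]
R4 ← R4 − (3/8)·R1: [0, -3/2, -7/4, 7/8, 3/8]
R5 ← R5 + (3/4)·R1: [0, -1, -5/2, 5/4, 9/4]
R3 ← R3 + (5/2)·R2: [0, 0, 3/2, -3/4, -9/4]
R4 ← R4 − (3/4)·R2: [0, 0, -1/4, 1/8, 3/8]
R5 ← R5 − (1/2)·R2: [0, 0, -3/2, 3/4, 9/4]
R4 ← R4 + (1/6)·R3: [0, 0, 0, 0, 0]
R5 ← R5 + R3: [0, 0, 0, 0, 0]
3 nonzero rows, so rank(A) = 3.
A has 5 columns; by rank–nullity, nullity = 5 − 3 = 2.

2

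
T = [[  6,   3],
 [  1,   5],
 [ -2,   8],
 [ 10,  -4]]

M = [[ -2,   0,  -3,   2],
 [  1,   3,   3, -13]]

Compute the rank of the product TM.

2

First compute TM:
[[ -9,   9,  -9, -27],
 [  3,  15,  12, -63],
 [ 12,  24,  30, -108],
 [-24, -12, -42,  72]]
Now row reduce the product.
R2 ← R2 + (1/3)·R1: [0, 18, 9, -72]
R3 ← R3 + (4/3)·R1: [0, 36, 18, -144]
R4 ← R4 − (8/3)·R1: [0, -36, -18, 144]
R3 ← R3 − (2)·R2: [0, 0, 0, 0]
R4 ← R4 + (2)·R2: [0, 0, 0, 0]
2 nonzero rows, so rank(TM) = 2.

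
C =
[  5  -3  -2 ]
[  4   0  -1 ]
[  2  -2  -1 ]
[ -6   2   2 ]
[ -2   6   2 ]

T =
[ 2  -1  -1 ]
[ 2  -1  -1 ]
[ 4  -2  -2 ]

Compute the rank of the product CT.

First compute CT:
[[ -4,   2,   2],
 [  4,  -2,  -2],
 [ -4,   2,   2],
 [  0,   0,   0],
 [ 16,  -8,  -8]]
Now row reduce the product.
R2 ← R2 + R1: [0, 0, 0]
R3 ← R3 − R1: [0, 0, 0]
R5 ← R5 + (4)·R1: [0, 0, 0]
1 nonzero row, so rank(CT) = 1.

1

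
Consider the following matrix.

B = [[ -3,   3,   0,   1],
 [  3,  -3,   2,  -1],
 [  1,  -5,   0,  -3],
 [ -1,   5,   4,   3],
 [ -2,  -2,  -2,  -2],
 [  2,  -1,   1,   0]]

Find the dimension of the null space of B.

1

Row reduce to echelon form.
R2 ← R2 + R1: [0, 0, 2, 0]
R3 ← R3 + (1/3)·R1: [0, -4, 0, -8/3]
R4 ← R4 − (1/3)·R1: [0, 4, 4, 8/3]
R5 ← R5 − (2/3)·R1: [0, -4, -2, -8/3]
R6 ← R6 + (2/3)·R1: [0, 1, 1, 2/3]
Swap R2 ↔ R3
R4 ← R4 + R2: [0, 0, 4, 0]
R5 ← R5 − R2: [0, 0, -2, 0]
R6 ← R6 + (1/4)·R2: [0, 0, 1, 0]
R4 ← R4 − (2)·R3: [0, 0, 0, 0]
R5 ← R5 + R3: [0, 0, 0, 0]
R6 ← R6 − (1/2)·R3: [0, 0, 0, 0]
3 nonzero rows, so rank(B) = 3.
B has 4 columns; by rank–nullity, nullity = 4 − 3 = 1.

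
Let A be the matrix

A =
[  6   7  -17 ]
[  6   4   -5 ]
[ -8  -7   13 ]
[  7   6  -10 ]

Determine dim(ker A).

Row reduce to echelon form.
R2 ← R2 − R1: [0, -3, 12]
R3 ← R3 + (4/3)·R1: [0, 7/3, -29/3]
R4 ← R4 − (7/6)·R1: [0, -13/6, 59/6]
R3 ← R3 + (7/9)·R2: [0, 0, -1/3]
R4 ← R4 − (13/18)·R2: [0, 0, 7/6]
R4 ← R4 + (7/2)·R3: [0, 0, 0]
3 nonzero rows, so rank(A) = 3.
A has 3 columns; by rank–nullity, nullity = 3 − 3 = 0.

0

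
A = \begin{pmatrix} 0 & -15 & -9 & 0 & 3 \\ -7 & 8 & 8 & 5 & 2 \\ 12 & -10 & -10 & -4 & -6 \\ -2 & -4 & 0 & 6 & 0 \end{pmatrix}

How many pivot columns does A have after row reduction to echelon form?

Row reduce to echelon form.
Swap R1 ↔ R2
R3 ← R3 + (12/7)·R1: [0, 26/7, 26/7, 32/7, -18/7]
R4 ← R4 − (2/7)·R1: [0, -44/7, -16/7, 32/7, -4/7]
R3 ← R3 + (26/105)·R2: [0, 0, 52/35, 32/7, -64/35]
R4 ← R4 − (44/105)·R2: [0, 0, 52/35, 32/7, -64/35]
R4 ← R4 − R3: [0, 0, 0, 0, 0]
Echelon form has 3 nonzero rows, so rank(A) = 3.
Each nonzero row contributes one pivot column: 3 pivot columns.

3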